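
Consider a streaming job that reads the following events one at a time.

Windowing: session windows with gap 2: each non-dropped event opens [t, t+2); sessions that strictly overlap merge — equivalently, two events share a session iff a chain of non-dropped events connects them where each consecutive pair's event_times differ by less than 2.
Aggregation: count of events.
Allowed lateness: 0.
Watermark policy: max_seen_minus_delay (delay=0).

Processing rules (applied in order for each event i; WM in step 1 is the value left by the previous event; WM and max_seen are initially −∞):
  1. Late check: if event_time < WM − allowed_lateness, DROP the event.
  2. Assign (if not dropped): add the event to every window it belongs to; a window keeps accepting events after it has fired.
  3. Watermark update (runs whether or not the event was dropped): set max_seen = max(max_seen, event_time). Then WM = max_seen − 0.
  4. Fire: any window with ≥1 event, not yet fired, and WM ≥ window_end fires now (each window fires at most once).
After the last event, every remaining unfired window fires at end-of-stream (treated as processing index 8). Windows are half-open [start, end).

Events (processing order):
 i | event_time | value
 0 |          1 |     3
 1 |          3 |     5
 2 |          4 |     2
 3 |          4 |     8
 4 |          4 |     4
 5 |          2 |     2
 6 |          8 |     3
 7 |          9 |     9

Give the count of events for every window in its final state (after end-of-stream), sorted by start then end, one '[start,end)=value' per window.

i=0 t=1 v=3: → [1,3); WM=1
i=1 t=3 v=5: → [3,5); WM=3
i=2 t=4 v=2: → [3,6); WM=4
i=3 t=4 v=8: → [3,6); WM=4
i=4 t=4 v=4: → [3,6); WM=4
i=5 t=2 v=2: DROP (t<4-0); WM=4
i=6 t=8 v=3: → [8,10); WM=8
i=7 t=9 v=9: → [8,11); WM=9

[1,3)=1 [3,6)=4 [8,11)=2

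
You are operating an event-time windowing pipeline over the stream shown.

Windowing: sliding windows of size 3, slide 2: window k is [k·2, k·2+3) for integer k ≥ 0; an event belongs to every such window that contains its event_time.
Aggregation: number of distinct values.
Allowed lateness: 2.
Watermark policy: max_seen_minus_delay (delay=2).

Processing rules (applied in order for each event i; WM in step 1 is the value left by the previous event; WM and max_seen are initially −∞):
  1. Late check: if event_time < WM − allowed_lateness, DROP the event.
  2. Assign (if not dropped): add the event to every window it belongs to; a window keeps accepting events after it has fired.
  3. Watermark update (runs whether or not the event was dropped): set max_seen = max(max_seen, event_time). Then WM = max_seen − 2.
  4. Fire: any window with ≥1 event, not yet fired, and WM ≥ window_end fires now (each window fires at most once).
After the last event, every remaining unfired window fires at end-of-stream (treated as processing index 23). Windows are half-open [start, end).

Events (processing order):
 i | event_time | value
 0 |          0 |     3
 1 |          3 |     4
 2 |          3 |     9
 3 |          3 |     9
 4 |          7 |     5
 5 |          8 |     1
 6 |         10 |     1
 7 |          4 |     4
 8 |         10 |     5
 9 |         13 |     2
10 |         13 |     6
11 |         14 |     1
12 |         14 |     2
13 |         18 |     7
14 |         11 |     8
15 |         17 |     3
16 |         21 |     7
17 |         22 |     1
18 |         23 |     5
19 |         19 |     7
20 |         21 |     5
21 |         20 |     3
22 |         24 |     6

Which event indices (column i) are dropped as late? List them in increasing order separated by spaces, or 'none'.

7 14

i=0 t=0 v=3: → [0,3); WM=-2
i=1 t=3 v=4: → [2,5); WM=1
i=2 t=3 v=9: → [2,5); WM=1
i=3 t=3 v=9: → [2,5); WM=1
i=4 t=7 v=5: → [6,9); WM=5; [0,3) fires=1 [2,5) fires=2
i=5 t=8 v=1: → [8,11),[6,9); WM=6
i=6 t=10 v=1: → [10,13),[8,11); WM=8
i=7 t=4 v=4: DROP (t<8-2); WM=8
i=8 t=10 v=5: → [10,13),[8,11); WM=8
i=9 t=13 v=2: → [12,15); WM=11; [6,9) fires=2 [8,11) fires=2
i=10 t=13 v=6: → [12,15); WM=11
i=11 t=14 v=1: → [14,17),[12,15); WM=12
i=12 t=14 v=2: → [14,17),[12,15); WM=12
i=13 t=18 v=7: → [18,21),[16,19); WM=16; [10,13) fires=2 [12,15) fires=3
i=14 t=11 v=8: DROP (t<16-2); WM=16
i=15 t=17 v=3: → [16,19); WM=16
i=16 t=21 v=7: → [20,23); WM=19; [14,17) fires=2 [16,19) fires=2
i=17 t=22 v=1: → [22,25),[20,23); WM=20
i=18 t=23 v=5: → [22,25); WM=21; [18,21) fires=1
i=19 t=19 v=7: → [18,21); WM=21
i=20 t=21 v=5: → [20,23); WM=21
i=21 t=20 v=3: → [20,23),[18,21); WM=21
i=22 t=24 v=6: → [24,27),[22,25); WM=22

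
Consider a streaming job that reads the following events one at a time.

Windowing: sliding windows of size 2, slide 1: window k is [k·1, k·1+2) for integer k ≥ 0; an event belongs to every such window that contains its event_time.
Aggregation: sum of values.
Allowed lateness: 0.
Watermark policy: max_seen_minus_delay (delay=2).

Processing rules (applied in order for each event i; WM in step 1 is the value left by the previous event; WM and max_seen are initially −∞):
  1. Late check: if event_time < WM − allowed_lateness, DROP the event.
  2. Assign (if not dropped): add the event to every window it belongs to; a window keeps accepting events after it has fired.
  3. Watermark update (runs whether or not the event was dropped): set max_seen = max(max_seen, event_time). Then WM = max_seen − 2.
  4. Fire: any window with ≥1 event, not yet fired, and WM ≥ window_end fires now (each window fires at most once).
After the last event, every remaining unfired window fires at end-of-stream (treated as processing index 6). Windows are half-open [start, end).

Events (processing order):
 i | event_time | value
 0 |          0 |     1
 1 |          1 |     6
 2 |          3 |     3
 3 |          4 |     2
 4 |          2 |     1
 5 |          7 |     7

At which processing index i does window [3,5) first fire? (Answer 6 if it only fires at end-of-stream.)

i=0 t=0 v=1: → [0,2); WM=-2
i=1 t=1 v=6: → [1,3),[0,2); WM=-1
i=2 t=3 v=3: → [3,5),[2,4); WM=1
i=3 t=4 v=2: → [4,6),[3,5); WM=2; [0,2) fires=7
i=4 t=2 v=1: → [2,4),[1,3); WM=2
i=5 t=7 v=7: → [7,9),[6,8); WM=5; [1,3) fires=7 [2,4) fires=4 [3,5) fires=5

5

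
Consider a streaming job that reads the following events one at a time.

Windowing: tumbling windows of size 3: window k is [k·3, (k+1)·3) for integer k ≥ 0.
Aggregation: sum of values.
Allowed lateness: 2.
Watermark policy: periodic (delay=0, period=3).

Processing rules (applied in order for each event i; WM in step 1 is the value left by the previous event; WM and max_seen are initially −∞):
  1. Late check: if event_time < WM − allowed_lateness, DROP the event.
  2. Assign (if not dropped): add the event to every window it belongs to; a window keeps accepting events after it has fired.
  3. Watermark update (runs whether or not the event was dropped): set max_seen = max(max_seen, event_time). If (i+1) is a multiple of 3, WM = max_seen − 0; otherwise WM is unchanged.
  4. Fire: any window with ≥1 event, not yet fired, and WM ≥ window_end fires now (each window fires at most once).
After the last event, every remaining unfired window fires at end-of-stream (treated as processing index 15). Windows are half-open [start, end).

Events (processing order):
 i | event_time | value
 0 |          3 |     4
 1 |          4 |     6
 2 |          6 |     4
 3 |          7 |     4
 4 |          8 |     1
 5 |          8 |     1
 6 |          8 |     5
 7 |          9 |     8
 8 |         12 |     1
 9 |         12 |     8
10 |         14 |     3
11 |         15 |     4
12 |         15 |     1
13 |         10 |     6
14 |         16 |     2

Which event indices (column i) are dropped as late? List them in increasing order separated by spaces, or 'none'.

i=0 t=3 v=4: → [3,6); WM=−∞
i=1 t=4 v=6: → [3,6); WM=−∞
i=2 t=6 v=4: → [6,9); WM=6; [3,6) fires=10
i=3 t=7 v=4: → [6,9); WM=6
i=4 t=8 v=1: → [6,9); WM=6
i=5 t=8 v=1: → [6,9); WM=8
i=6 t=8 v=5: → [6,9); WM=8
i=7 t=9 v=8: → [9,12); WM=8
i=8 t=12 v=1: → [12,15); WM=12; [6,9) fires=15 [9,12) fires=8
i=9 t=12 v=8: → [12,15); WM=12
i=10 t=14 v=3: → [12,15); WM=12
i=11 t=15 v=4: → [15,18); WM=15; [12,15) fires=12
i=12 t=15 v=1: → [15,18); WM=15
i=13 t=10 v=6: DROP (t<15-2); WM=15
i=14 t=16 v=2: → [15,18); WM=16

13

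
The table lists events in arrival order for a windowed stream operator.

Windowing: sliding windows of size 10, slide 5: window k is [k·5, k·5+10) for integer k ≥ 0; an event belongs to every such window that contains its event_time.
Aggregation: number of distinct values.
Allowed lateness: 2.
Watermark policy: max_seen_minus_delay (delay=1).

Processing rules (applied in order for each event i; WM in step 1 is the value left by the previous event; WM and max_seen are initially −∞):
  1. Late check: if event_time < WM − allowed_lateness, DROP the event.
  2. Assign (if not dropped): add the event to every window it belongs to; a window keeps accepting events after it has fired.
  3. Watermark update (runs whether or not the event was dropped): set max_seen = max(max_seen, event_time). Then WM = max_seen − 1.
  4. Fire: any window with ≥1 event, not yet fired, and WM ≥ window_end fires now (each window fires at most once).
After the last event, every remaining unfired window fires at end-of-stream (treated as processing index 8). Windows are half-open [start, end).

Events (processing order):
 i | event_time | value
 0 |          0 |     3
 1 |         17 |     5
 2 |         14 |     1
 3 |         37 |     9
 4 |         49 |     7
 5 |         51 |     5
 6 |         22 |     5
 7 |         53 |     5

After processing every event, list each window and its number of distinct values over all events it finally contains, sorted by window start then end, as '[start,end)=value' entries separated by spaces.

[0,10)=1 [5,15)=1 [10,20)=2 [15,25)=1 [30,40)=1 [35,45)=1 [40,50)=1 [45,55)=2 [50,60)=1

i=0 t=0 v=3: → [0,10); WM=-1
i=1 t=17 v=5: → [15,25),[10,20); WM=16; [0,10) fires=1
i=2 t=14 v=1: → [10,20),[5,15); WM=16; [5,15) fires=1
i=3 t=37 v=9: → [35,45),[30,40); WM=36; [10,20) fires=2 [15,25) fires=1
i=4 t=49 v=7: → [45,55),[40,50); WM=48; [30,40) fires=1 [35,45) fires=1
i=5 t=51 v=5: → [50,60),[45,55); WM=50; [40,50) fires=1
i=6 t=22 v=5: DROP (t<50-2); WM=50
i=7 t=53 v=5: → [50,60),[45,55); WM=52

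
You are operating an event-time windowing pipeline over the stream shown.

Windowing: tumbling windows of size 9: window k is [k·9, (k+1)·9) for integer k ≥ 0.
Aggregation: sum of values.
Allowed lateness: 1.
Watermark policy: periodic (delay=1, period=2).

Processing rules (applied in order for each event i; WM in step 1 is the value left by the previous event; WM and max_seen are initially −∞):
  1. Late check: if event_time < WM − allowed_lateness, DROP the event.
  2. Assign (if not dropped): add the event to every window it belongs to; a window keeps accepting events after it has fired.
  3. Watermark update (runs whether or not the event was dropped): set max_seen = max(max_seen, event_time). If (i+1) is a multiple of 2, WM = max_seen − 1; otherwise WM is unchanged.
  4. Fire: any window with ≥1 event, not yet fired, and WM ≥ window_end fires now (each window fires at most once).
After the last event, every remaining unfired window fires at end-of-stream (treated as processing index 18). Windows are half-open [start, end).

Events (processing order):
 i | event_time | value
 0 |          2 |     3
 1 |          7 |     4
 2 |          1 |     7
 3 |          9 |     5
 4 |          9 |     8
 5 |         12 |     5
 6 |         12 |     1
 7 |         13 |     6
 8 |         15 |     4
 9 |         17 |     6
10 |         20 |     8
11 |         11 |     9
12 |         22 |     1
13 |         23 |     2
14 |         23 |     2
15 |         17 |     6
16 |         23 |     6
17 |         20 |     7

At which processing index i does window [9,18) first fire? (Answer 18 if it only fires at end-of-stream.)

11

i=0 t=2 v=3: → [0,9); WM=−∞
i=1 t=7 v=4: → [0,9); WM=6
i=2 t=1 v=7: DROP (t<6-1); WM=6
i=3 t=9 v=5: → [9,18); WM=8
i=4 t=9 v=8: → [9,18); WM=8
i=5 t=12 v=5: → [9,18); WM=11; [0,9) fires=7
i=6 t=12 v=1: → [9,18); WM=11
i=7 t=13 v=6: → [9,18); WM=12
i=8 t=15 v=4: → [9,18); WM=12
i=9 t=17 v=6: → [9,18); WM=16
i=10 t=20 v=8: → [18,27); WM=16
i=11 t=11 v=9: DROP (t<16-1); WM=19; [9,18) fires=35
i=12 t=22 v=1: → [18,27); WM=19
i=13 t=23 v=2: → [18,27); WM=22
i=14 t=23 v=2: → [18,27); WM=22
i=15 t=17 v=6: DROP (t<22-1); WM=22
i=16 t=23 v=6: → [18,27); WM=22
i=17 t=20 v=7: DROP (t<22-1); WM=22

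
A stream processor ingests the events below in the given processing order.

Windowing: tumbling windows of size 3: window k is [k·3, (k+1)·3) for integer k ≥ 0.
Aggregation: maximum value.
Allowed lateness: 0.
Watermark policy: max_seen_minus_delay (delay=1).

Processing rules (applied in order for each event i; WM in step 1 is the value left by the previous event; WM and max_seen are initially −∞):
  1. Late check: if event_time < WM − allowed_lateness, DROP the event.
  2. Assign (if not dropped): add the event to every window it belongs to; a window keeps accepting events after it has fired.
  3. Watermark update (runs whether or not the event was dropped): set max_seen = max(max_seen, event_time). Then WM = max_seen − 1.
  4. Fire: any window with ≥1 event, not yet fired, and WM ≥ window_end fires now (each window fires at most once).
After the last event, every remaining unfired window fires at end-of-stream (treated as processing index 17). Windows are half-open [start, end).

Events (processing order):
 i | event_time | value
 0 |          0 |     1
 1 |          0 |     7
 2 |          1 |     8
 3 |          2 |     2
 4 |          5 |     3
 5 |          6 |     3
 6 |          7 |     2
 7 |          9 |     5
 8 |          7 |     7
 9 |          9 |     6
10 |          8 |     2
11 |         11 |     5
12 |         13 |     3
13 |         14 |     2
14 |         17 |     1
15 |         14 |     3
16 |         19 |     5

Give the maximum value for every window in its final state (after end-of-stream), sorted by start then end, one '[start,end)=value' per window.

i=0 t=0 v=1: → [0,3); WM=-1
i=1 t=0 v=7: → [0,3); WM=-1
i=2 t=1 v=8: → [0,3); WM=0
i=3 t=2 v=2: → [0,3); WM=1
i=4 t=5 v=3: → [3,6); WM=4; [0,3) fires=8
i=5 t=6 v=3: → [6,9); WM=5
i=6 t=7 v=2: → [6,9); WM=6; [3,6) fires=3
i=7 t=9 v=5: → [9,12); WM=8
i=8 t=7 v=7: DROP (t<8-0); WM=8
i=9 t=9 v=6: → [9,12); WM=8
i=10 t=8 v=2: → [6,9); WM=8
i=11 t=11 v=5: → [9,12); WM=10; [6,9) fires=3
i=12 t=13 v=3: → [12,15); WM=12; [9,12) fires=6
i=13 t=14 v=2: → [12,15); WM=13
i=14 t=17 v=1: → [15,18); WM=16; [12,15) fires=3
i=15 t=14 v=3: DROP (t<16-0); WM=16
i=16 t=19 v=5: → [18,21); WM=18; [15,18) fires=1

[0,3)=8 [3,6)=3 [6,9)=3 [9,12)=6 [12,15)=3 [15,18)=1 [18,21)=5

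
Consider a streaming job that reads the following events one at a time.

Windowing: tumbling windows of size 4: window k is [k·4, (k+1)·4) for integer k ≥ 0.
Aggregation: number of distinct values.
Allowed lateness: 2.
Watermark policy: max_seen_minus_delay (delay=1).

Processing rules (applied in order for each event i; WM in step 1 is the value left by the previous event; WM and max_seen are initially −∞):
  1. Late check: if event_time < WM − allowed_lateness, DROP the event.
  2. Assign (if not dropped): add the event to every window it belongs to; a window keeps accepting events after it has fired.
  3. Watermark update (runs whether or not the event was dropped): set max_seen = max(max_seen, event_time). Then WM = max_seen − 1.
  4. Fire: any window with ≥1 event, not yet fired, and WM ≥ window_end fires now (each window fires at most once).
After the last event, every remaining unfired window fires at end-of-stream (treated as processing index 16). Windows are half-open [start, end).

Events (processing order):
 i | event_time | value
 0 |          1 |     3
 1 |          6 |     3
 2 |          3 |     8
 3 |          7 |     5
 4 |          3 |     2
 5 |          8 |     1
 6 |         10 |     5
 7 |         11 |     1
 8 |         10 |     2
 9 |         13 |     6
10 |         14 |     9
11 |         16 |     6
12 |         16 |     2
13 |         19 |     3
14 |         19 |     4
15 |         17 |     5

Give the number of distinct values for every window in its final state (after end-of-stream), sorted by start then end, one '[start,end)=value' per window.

i=0 t=1 v=3: → [0,4); WM=0
i=1 t=6 v=3: → [4,8); WM=5; [0,4) fires=1
i=2 t=3 v=8: → [0,4); WM=5
i=3 t=7 v=5: → [4,8); WM=6
i=4 t=3 v=2: DROP (t<6-2); WM=6
i=5 t=8 v=1: → [8,12); WM=7
i=6 t=10 v=5: → [8,12); WM=9; [4,8) fires=2
i=7 t=11 v=1: → [8,12); WM=10
i=8 t=10 v=2: → [8,12); WM=10
i=9 t=13 v=6: → [12,16); WM=12; [8,12) fires=3
i=10 t=14 v=9: → [12,16); WM=13
i=11 t=16 v=6: → [16,20); WM=15
i=12 t=16 v=2: → [16,20); WM=15
i=13 t=19 v=3: → [16,20); WM=18; [12,16) fires=2
i=14 t=19 v=4: → [16,20); WM=18
i=15 t=17 v=5: → [16,20); WM=18

[0,4)=2 [4,8)=2 [8,12)=3 [12,16)=2 [16,20)=5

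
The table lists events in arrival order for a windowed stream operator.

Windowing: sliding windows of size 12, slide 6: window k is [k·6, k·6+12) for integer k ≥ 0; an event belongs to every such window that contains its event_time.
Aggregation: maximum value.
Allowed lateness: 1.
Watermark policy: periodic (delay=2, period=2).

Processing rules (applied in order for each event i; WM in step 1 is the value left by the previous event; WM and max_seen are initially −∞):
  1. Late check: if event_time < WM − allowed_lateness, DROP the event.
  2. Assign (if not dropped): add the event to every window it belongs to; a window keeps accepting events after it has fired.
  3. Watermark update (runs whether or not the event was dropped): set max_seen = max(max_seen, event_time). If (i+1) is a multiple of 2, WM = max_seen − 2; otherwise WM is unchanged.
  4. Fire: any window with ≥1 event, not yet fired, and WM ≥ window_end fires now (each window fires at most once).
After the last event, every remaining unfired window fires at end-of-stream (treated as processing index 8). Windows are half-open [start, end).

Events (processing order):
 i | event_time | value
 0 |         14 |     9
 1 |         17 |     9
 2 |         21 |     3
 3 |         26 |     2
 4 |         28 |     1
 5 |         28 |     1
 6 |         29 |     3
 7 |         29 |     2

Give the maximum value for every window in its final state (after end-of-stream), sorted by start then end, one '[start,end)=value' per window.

i=0 t=14 v=9: → [12,24),[6,18); WM=−∞
i=1 t=17 v=9: → [12,24),[6,18); WM=15
i=2 t=21 v=3: → [18,30),[12,24); WM=15
i=3 t=26 v=2: → [24,36),[18,30); WM=24; [6,18) fires=9 [12,24) fires=9
i=4 t=28 v=1: → [24,36),[18,30); WM=24
i=5 t=28 v=1: → [24,36),[18,30); WM=26
i=6 t=29 v=3: → [24,36),[18,30); WM=26
i=7 t=29 v=2: → [24,36),[18,30); WM=27

[6,18)=9 [12,24)=9 [18,30)=3 [24,36)=3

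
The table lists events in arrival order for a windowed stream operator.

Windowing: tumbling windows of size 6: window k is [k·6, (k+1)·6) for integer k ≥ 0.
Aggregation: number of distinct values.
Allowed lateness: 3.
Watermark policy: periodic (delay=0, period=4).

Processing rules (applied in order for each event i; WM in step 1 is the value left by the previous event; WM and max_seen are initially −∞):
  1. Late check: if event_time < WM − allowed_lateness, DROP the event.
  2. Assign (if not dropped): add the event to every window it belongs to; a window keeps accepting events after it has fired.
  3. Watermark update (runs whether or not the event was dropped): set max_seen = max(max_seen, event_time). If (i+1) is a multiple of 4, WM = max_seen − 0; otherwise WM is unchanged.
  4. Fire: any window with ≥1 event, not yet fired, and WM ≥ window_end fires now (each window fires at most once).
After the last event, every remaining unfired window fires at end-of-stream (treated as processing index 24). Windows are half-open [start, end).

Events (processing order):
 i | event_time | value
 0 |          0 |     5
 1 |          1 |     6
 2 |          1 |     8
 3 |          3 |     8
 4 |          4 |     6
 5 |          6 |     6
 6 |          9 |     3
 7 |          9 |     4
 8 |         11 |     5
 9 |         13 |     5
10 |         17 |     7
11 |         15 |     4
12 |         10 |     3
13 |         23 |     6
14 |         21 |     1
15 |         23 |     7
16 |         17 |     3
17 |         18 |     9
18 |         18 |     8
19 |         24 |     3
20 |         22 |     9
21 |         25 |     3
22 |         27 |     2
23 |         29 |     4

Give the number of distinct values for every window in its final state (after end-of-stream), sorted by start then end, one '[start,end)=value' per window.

i=0 t=0 v=5: → [0,6); WM=−∞
i=1 t=1 v=6: → [0,6); WM=−∞
i=2 t=1 v=8: → [0,6); WM=−∞
i=3 t=3 v=8: → [0,6); WM=3
i=4 t=4 v=6: → [0,6); WM=3
i=5 t=6 v=6: → [6,12); WM=3
i=6 t=9 v=3: → [6,12); WM=3
i=7 t=9 v=4: → [6,12); WM=9; [0,6) fires=3
i=8 t=11 v=5: → [6,12); WM=9
i=9 t=13 v=5: → [12,18); WM=9
i=10 t=17 v=7: → [12,18); WM=9
i=11 t=15 v=4: → [12,18); WM=17; [6,12) fires=4
i=12 t=10 v=3: DROP (t<17-3); WM=17
i=13 t=23 v=6: → [18,24); WM=17
i=14 t=21 v=1: → [18,24); WM=17
i=15 t=23 v=7: → [18,24); WM=23; [12,18) fires=3
i=16 t=17 v=3: DROP (t<23-3); WM=23
i=17 t=18 v=9: DROP (t<23-3); WM=23
i=18 t=18 v=8: DROP (t<23-3); WM=23
i=19 t=24 v=3: → [24,30); WM=24; [18,24) fires=3
i=20 t=22 v=9: → [18,24); WM=24
i=21 t=25 v=3: → [24,30); WM=24
i=22 t=27 v=2: → [24,30); WM=24
i=23 t=29 v=4: → [24,30); WM=29

[0,6)=3 [6,12)=4 [12,18)=3 [18,24)=4 [24,30)=3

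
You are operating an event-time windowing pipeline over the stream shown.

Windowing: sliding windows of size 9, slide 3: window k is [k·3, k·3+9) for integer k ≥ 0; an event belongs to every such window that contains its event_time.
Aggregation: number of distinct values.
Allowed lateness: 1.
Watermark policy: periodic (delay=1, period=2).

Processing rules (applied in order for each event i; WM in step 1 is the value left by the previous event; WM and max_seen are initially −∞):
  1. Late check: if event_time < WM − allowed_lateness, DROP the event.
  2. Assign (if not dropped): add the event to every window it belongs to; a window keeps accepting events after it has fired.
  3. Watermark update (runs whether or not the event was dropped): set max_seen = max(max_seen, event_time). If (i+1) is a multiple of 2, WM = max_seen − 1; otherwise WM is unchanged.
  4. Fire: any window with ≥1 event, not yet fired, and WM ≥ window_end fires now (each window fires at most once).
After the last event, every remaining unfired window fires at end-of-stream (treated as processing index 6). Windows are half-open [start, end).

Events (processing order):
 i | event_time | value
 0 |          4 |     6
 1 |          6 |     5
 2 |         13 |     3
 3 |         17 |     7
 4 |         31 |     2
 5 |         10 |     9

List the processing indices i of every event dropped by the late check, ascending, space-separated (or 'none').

5

i=0 t=4 v=6: → [3,12),[0,9); WM=−∞
i=1 t=6 v=5: → [6,15),[3,12),[0,9); WM=5
i=2 t=13 v=3: → [12,21),[9,18),[6,15); WM=5
i=3 t=17 v=7: → [15,24),[12,21),[9,18); WM=16; [0,9) fires=2 [3,12) fires=2 [6,15) fires=2
i=4 t=31 v=2: → [30,39),[27,36),[24,33); WM=16
i=5 t=10 v=9: DROP (t<16-1); WM=30; [9,18) fires=2 [12,21) fires=2 [15,24) fires=1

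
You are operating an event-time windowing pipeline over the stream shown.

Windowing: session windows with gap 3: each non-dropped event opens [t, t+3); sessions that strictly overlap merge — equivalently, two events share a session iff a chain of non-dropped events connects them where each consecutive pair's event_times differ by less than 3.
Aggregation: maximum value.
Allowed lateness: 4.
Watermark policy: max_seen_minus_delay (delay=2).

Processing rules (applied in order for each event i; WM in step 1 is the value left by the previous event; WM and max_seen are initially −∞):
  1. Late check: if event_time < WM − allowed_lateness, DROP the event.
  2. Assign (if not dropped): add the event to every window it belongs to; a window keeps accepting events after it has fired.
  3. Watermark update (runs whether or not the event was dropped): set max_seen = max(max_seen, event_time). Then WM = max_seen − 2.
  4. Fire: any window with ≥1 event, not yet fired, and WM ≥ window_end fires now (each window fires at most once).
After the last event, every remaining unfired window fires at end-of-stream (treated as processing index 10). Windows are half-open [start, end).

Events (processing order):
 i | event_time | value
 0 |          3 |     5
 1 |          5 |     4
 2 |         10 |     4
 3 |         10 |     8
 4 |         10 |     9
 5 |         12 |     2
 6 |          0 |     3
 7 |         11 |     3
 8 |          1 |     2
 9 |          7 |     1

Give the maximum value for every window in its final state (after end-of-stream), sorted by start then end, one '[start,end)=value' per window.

[3,10)=5 [10,15)=9

i=0 t=3 v=5: → [3,6); WM=1
i=1 t=5 v=4: → [3,8); WM=3
i=2 t=10 v=4: → [10,13); WM=8
i=3 t=10 v=8: → [10,13); WM=8
i=4 t=10 v=9: → [10,13); WM=8
i=5 t=12 v=2: → [10,15); WM=10
i=6 t=0 v=3: DROP (t<10-4); WM=10
i=7 t=11 v=3: → [10,15); WM=10
i=8 t=1 v=2: DROP (t<10-4); WM=10
i=9 t=7 v=1: → [3,10); WM=10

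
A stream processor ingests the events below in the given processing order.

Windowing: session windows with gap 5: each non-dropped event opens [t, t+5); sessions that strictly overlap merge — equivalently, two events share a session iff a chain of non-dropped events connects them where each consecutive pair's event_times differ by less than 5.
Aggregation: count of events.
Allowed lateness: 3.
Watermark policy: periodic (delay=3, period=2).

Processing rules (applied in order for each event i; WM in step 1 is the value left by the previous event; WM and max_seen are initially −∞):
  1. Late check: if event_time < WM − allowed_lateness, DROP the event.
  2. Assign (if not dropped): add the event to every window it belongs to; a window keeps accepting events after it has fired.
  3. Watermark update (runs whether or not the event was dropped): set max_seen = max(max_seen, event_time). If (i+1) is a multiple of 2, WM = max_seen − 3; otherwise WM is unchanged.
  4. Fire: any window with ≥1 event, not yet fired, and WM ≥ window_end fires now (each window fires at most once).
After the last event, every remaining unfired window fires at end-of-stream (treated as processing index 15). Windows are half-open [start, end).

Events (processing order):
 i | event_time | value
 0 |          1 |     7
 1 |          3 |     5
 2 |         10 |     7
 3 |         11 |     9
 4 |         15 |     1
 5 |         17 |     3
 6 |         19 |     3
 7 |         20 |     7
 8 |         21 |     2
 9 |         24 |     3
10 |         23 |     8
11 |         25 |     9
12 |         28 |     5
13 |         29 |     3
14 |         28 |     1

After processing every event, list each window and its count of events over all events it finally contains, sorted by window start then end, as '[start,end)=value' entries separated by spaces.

i=0 t=1 v=7: → [1,6); WM=−∞
i=1 t=3 v=5: → [1,8); WM=0
i=2 t=10 v=7: → [10,15); WM=0
i=3 t=11 v=9: → [10,16); WM=8
i=4 t=15 v=1: → [10,20); WM=8
i=5 t=17 v=3: → [10,22); WM=14
i=6 t=19 v=3: → [10,24); WM=14
i=7 t=20 v=7: → [10,25); WM=17
i=8 t=21 v=2: → [10,26); WM=17
i=9 t=24 v=3: → [10,29); WM=21
i=10 t=23 v=8: → [10,29); WM=21
i=11 t=25 v=9: → [10,30); WM=22
i=12 t=28 v=5: → [10,33); WM=22
i=13 t=29 v=3: → [10,34); WM=26
i=14 t=28 v=1: → [10,34); WM=26

[1,8)=2 [10,34)=13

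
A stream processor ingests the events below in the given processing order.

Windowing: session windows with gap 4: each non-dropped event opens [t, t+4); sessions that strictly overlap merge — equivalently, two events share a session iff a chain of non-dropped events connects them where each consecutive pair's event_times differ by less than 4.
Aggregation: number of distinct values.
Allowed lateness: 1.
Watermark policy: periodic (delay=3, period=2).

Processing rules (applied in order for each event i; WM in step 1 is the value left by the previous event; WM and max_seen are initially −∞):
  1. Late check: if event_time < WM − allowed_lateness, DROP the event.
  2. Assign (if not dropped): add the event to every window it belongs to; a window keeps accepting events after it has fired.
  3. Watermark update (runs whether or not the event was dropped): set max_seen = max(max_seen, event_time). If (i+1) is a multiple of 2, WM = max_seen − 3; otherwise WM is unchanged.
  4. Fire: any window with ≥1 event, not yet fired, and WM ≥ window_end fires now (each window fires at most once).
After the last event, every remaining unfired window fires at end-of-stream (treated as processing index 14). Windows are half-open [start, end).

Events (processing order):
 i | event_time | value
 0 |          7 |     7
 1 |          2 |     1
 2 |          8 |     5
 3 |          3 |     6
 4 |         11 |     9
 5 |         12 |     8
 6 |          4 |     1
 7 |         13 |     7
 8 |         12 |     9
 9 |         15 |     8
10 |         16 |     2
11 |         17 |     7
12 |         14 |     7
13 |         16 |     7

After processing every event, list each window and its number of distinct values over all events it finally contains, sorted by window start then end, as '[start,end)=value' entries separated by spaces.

i=0 t=7 v=7: → [7,11); WM=−∞
i=1 t=2 v=1: → [2,6); WM=4
i=2 t=8 v=5: → [7,12); WM=4
i=3 t=3 v=6: → [2,7); WM=5
i=4 t=11 v=9: → [7,15); WM=5
i=5 t=12 v=8: → [7,16); WM=9
i=6 t=4 v=1: DROP (t<9-1); WM=9
i=7 t=13 v=7: → [7,17); WM=10
i=8 t=12 v=9: → [7,17); WM=10
i=9 t=15 v=8: → [7,19); WM=12
i=10 t=16 v=2: → [7,20); WM=12
i=11 t=17 v=7: → [7,21); WM=14
i=12 t=14 v=7: → [7,21); WM=14
i=13 t=16 v=7: → [7,21); WM=14

[2,7)=2 [7,21)=5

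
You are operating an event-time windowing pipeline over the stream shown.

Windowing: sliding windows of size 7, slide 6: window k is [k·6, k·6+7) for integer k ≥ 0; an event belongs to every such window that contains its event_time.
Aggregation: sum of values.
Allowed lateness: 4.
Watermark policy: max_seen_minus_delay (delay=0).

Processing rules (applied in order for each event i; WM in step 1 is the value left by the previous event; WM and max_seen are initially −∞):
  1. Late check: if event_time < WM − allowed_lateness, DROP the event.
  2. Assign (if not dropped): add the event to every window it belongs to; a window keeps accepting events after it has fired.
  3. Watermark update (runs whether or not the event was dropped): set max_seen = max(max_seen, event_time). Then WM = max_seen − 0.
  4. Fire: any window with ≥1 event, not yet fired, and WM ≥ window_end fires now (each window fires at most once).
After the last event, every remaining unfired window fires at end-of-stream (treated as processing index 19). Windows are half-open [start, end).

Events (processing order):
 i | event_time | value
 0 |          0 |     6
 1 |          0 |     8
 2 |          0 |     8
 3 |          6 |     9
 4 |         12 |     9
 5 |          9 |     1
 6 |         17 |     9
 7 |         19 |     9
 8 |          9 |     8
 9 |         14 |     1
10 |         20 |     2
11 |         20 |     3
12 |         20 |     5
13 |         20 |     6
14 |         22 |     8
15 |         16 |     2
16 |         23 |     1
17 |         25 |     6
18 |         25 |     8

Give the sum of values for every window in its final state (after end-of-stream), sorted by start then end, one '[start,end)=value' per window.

[0,7)=31 [6,13)=19 [12,19)=18 [18,25)=34 [24,31)=14

i=0 t=0 v=6: → [0,7); WM=0
i=1 t=0 v=8: → [0,7); WM=0
i=2 t=0 v=8: → [0,7); WM=0
i=3 t=6 v=9: → [6,13),[0,7); WM=6
i=4 t=12 v=9: → [12,19),[6,13); WM=12; [0,7) fires=31
i=5 t=9 v=1: → [6,13); WM=12
i=6 t=17 v=9: → [12,19); WM=17; [6,13) fires=19
i=7 t=19 v=9: → [18,25); WM=19; [12,19) fires=18
i=8 t=9 v=8: DROP (t<19-4); WM=19
i=9 t=14 v=1: DROP (t<19-4); WM=19
i=10 t=20 v=2: → [18,25); WM=20
i=11 t=20 v=3: → [18,25); WM=20
i=12 t=20 v=5: → [18,25); WM=20
i=13 t=20 v=6: → [18,25); WM=20
i=14 t=22 v=8: → [18,25); WM=22
i=15 t=16 v=2: DROP (t<22-4); WM=22
i=16 t=23 v=1: → [18,25); WM=23
i=17 t=25 v=6: → [24,31); WM=25; [18,25) fires=34
i=18 t=25 v=8: → [24,31); WM=25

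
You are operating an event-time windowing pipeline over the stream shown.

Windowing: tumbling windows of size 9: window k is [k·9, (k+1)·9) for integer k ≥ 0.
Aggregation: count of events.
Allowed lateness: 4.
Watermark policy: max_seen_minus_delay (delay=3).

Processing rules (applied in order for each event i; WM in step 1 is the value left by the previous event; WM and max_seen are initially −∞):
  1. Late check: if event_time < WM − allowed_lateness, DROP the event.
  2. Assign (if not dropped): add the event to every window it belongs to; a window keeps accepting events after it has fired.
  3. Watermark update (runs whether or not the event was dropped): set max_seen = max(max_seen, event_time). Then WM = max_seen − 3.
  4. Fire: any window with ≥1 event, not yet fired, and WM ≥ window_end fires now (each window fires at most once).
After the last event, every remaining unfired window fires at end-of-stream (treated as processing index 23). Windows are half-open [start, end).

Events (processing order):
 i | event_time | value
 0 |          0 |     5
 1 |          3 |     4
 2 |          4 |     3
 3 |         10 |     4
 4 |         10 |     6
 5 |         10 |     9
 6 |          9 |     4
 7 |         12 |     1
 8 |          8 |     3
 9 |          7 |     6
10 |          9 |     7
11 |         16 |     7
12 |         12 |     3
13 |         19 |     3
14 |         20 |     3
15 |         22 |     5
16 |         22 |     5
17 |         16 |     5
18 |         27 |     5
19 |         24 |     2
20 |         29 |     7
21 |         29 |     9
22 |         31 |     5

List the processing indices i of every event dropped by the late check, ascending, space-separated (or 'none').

i=0 t=0 v=5: → [0,9); WM=-3
i=1 t=3 v=4: → [0,9); WM=0
i=2 t=4 v=3: → [0,9); WM=1
i=3 t=10 v=4: → [9,18); WM=7
i=4 t=10 v=6: → [9,18); WM=7
i=5 t=10 v=9: → [9,18); WM=7
i=6 t=9 v=4: → [9,18); WM=7
i=7 t=12 v=1: → [9,18); WM=9; [0,9) fires=3
i=8 t=8 v=3: → [0,9); WM=9
i=9 t=7 v=6: → [0,9); WM=9
i=10 t=9 v=7: → [9,18); WM=9
i=11 t=16 v=7: → [9,18); WM=13
i=12 t=12 v=3: → [9,18); WM=13
i=13 t=19 v=3: → [18,27); WM=16
i=14 t=20 v=3: → [18,27); WM=17
i=15 t=22 v=5: → [18,27); WM=19; [9,18) fires=8
i=16 t=22 v=5: → [18,27); WM=19
i=17 t=16 v=5: → [9,18); WM=19
i=18 t=27 v=5: → [27,36); WM=24
i=19 t=24 v=2: → [18,27); WM=24
i=20 t=29 v=7: → [27,36); WM=26
i=21 t=29 v=9: → [27,36); WM=26
i=22 t=31 v=5: → [27,36); WM=28; [18,27) fires=5

none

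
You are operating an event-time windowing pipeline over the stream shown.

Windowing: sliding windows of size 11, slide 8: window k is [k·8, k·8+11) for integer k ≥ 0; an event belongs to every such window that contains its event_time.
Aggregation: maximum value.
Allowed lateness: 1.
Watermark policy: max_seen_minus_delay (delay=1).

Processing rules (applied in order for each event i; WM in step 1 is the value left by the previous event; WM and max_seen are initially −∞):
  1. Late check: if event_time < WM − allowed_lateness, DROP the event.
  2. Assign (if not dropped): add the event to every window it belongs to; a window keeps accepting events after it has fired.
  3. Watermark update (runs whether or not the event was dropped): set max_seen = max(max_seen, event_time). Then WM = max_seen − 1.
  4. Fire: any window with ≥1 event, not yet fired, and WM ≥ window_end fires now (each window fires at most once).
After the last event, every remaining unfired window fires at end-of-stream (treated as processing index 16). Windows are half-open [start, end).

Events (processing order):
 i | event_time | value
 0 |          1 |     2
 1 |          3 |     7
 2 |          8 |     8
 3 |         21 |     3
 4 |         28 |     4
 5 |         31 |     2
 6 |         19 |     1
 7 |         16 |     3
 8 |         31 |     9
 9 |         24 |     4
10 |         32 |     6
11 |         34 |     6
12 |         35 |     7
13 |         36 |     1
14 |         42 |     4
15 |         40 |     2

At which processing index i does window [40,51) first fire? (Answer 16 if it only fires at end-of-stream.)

16

i=0 t=1 v=2: → [0,11); WM=0
i=1 t=3 v=7: → [0,11); WM=2
i=2 t=8 v=8: → [8,19),[0,11); WM=7
i=3 t=21 v=3: → [16,27); WM=20; [0,11) fires=8 [8,19) fires=8
i=4 t=28 v=4: → [24,35); WM=27; [16,27) fires=3
i=5 t=31 v=2: → [24,35); WM=30
i=6 t=19 v=1: DROP (t<30-1); WM=30
i=7 t=16 v=3: DROP (t<30-1); WM=30
i=8 t=31 v=9: → [24,35); WM=30
i=9 t=24 v=4: DROP (t<30-1); WM=30
i=10 t=32 v=6: → [32,43),[24,35); WM=31
i=11 t=34 v=6: → [32,43),[24,35); WM=33
i=12 t=35 v=7: → [32,43); WM=34
i=13 t=36 v=1: → [32,43); WM=35; [24,35) fires=9
i=14 t=42 v=4: → [40,51),[32,43); WM=41
i=15 t=40 v=2: → [40,51),[32,43); WM=41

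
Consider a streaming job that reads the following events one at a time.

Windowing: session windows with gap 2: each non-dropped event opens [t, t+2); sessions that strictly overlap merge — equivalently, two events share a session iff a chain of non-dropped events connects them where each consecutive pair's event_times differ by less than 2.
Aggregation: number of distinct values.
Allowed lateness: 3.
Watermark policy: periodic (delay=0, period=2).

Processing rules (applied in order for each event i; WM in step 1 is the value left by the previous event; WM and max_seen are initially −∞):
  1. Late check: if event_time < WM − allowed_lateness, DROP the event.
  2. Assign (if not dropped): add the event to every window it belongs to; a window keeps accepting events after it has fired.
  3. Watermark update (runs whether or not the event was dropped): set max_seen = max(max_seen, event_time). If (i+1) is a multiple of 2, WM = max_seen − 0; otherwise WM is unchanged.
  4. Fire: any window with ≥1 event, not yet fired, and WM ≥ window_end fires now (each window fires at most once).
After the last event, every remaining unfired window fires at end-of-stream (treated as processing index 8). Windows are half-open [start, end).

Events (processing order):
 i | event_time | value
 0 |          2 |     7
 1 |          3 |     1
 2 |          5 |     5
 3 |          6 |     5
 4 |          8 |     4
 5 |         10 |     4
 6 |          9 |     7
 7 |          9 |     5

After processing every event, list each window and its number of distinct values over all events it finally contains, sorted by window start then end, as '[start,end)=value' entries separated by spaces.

i=0 t=2 v=7: → [2,4); WM=−∞
i=1 t=3 v=1: → [2,5); WM=3
i=2 t=5 v=5: → [5,7); WM=3
i=3 t=6 v=5: → [5,8); WM=6
i=4 t=8 v=4: → [8,10); WM=6
i=5 t=10 v=4: → [10,12); WM=10
i=6 t=9 v=7: → [8,12); WM=10
i=7 t=9 v=5: → [8,12); WM=10

[2,5)=2 [5,8)=1 [8,12)=3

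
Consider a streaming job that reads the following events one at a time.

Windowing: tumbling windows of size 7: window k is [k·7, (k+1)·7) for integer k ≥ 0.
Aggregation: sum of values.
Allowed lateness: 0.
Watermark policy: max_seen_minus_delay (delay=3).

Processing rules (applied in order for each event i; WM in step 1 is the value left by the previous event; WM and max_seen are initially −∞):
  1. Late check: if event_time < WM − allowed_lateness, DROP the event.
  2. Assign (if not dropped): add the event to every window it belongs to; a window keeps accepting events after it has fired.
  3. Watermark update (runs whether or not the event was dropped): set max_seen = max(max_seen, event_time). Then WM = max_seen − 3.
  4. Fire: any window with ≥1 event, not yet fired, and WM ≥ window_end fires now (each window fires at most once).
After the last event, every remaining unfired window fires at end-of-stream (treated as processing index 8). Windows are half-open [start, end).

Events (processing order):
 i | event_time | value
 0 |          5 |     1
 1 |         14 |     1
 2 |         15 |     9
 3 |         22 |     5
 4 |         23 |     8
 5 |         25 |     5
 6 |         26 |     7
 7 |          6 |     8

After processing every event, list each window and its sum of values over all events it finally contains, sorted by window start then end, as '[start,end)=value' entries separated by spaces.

[0,7)=1 [14,21)=10 [21,28)=25

i=0 t=5 v=1: → [0,7); WM=2
i=1 t=14 v=1: → [14,21); WM=11; [0,7) fires=1
i=2 t=15 v=9: → [14,21); WM=12
i=3 t=22 v=5: → [21,28); WM=19
i=4 t=23 v=8: → [21,28); WM=20
i=5 t=25 v=5: → [21,28); WM=22; [14,21) fires=10
i=6 t=26 v=7: → [21,28); WM=23
i=7 t=6 v=8: DROP (t<23-0); WM=23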